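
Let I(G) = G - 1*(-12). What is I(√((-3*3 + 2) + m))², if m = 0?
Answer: (12 + I*√7)² ≈ 137.0 + 63.498*I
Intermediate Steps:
I(G) = 12 + G (I(G) = G + 12 = 12 + G)
I(√((-3*3 + 2) + m))² = (12 + √((-3*3 + 2) + 0))² = (12 + √((-9 + 2) + 0))² = (12 + √(-7 + 0))² = (12 + √(-7))² = (12 + I*√7)²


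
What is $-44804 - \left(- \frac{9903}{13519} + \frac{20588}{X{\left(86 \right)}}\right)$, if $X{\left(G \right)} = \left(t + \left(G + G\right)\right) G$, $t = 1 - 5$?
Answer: $- \frac{2187841269569}{48830628} \approx -44805.0$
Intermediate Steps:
$t = -4$ ($t = 1 - 5 = -4$)
$X{\left(G \right)} = G \left(-4 + 2 G\right)$ ($X{\left(G \right)} = \left(-4 + \left(G + G\right)\right) G = \left(-4 + 2 G\right) G = G \left(-4 + 2 G\right)$)
$-44804 - \left(- \frac{9903}{13519} + \frac{20588}{X{\left(86 \right)}}\right) = -44804 - \left(- \frac{9903}{13519} + 20588 \frac{1}{172 \left(-2 + 86\right)}\right) = -44804 - \left(- \frac{9903}{13519} + \frac{20588}{2 \cdot 86 \cdot 84}\right) = -44804 + \left(- \frac{20588}{14448} + \frac{9903}{13519}\right) = -44804 + \left(\left(-20588\right) \frac{1}{14448} + \frac{9903}{13519}\right) = -44804 + \left(- \frac{5147}{3612} + \frac{9903}{13519}\right) = -44804 - \frac{33812657}{48830628} = - \frac{2187841269569}{48830628}$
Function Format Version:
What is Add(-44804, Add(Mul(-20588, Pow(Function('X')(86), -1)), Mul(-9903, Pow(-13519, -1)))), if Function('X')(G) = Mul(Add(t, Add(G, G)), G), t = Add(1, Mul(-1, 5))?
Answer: Rational(-2187841269569, 48830628) ≈ -44805.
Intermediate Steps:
t = -4 (t = Add(1, -5) = -4)
Function('X')(G) = Mul(G, Add(-4, Mul(2, G))) (Function('X')(G) = Mul(Add(-4, Add(G, G)), G) = Mul(Add(-4, Mul(2, G)), G) = Mul(G, Add(-4, Mul(2, G))))
Add(-44804, Add(Mul(-20588, Pow(Function('X')(86), -1)), Mul(-9903, Pow(-13519, -1)))) = Add(-44804, Add(Mul(-20588, Pow(Mul(2, 86, Add(-2, 86)), -1)), Mul(-9903, Pow(-13519, -1)))) = Add(-44804, Add(Mul(-20588, Pow(Mul(2, 86, 84), -1)), Mul(-9903, Rational(-1, 13519)))) = Add(-44804, Add(Mul(-20588, Pow(14448, -1)), Rational(9903, 13519))) = Add(-44804, Add(Mul(-20588, Rational(1, 14448)), Rational(9903, 13519))) = Add(-44804, Add(Rational(-5147, 3612), Rational(9903, 13519))) = Add(-44804, Rational(-33812657, 48830628)) = Rational(-2187841269569, 48830628)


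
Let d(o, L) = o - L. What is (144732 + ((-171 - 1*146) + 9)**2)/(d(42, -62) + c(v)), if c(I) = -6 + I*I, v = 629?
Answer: 239596/395739 ≈ 0.60544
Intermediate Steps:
c(I) = -6 + I**2
(144732 + ((-171 - 1*146) + 9)**2)/(d(42, -62) + c(v)) = (144732 + ((-171 - 1*146) + 9)**2)/((42 - 1*(-62)) + (-6 + 629**2)) = (144732 + ((-171 - 146) + 9)**2)/((42 + 62) + (-6 + 395641)) = (144732 + (-317 + 9)**2)/(104 + 395635) = (144732 + (-308)**2)/395739 = (144732 + 94864)*(1/395739) = 239596*(1/395739) = 239596/395739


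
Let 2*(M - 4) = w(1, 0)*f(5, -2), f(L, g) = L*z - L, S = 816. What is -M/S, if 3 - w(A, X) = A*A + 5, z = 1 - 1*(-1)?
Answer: 7/1632 ≈ 0.0042892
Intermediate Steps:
z = 2 (z = 1 + 1 = 2)
w(A, X) = -2 - A**2 (w(A, X) = 3 - (A*A + 5) = 3 - (A**2 + 5) = 3 - (5 + A**2) = 3 + (-5 - A**2) = -2 - A**2)
f(L, g) = L (f(L, g) = L*2 - L = 2*L - L = L)
M = -7/2 (M = 4 + ((-2 - 1*1**2)*5)/2 = 4 + ((-2 - 1*1)*5)/2 = 4 + ((-2 - 1)*5)/2 = 4 + (-3*5)/2 = 4 + (1/2)*(-15) = 4 - 15/2 = -7/2 ≈ -3.5000)
-M/S = -(-7)/(2*816) = -1*(-7/1632) = 7/1632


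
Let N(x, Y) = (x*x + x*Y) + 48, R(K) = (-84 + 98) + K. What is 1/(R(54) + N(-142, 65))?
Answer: 1/11050 ≈ 9.0498e-5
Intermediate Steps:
R(K) = 14 + K
N(x, Y) = 48 + x**2 + Y*x (N(x, Y) = (x**2 + Y*x) + 48 = 48 + x**2 + Y*x)
1/(R(54) + N(-142, 65)) = 1/((14 + 54) + (48 + (-142)**2 + 65*(-142))) = 1/(68 + (48 + 20164 - 9230)) = 1/(68 + 10982) = 1/11050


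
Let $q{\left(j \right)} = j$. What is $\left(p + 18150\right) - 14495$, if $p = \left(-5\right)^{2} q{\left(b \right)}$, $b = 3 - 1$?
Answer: $3705$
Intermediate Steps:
$b = 2$ ($b = 3 - 1 = 2$)
$p = 50$ ($p = \left(-5\right)^{2} \cdot 2 = 25 \cdot 2 = 50$)
$\left(p + 18150\right) - 14495 = \left(50 + 18150\right) - 14495 = 18200 - 14495 = 3705$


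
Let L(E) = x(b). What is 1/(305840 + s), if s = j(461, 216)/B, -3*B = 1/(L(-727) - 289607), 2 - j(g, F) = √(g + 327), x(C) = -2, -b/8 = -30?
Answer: -1021747/295327046372008 - 868827*√197/295327046372008 ≈ -4.4751e-8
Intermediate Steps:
b = 240 (b = -8*(-30) = 240)
L(E) = -2
j(g, F) = 2 - √(327 + g) (j(g, F) = 2 - √(g + 327) = 2 - √(327 + g))
B = 1/868827 (B = -1/(3*(-2 - 289607)) = -⅓/(-289609) = -⅓*(-1/289609) = 1/868827 ≈ 1.1510e-6)
s = 1737654 - 1737654*√197 (s = (2 - √(327 + 461))/(1/868827) = (2 - √788)*868827 = (2 - 2*√197)*868827 = 1737654 - 1737654*√197 ≈ -2.2651e+7)
1/(305840 + s) = 1/(305840 + (1737654 - 1737654*√197)) = 1/(2043494 - 1737654*√197)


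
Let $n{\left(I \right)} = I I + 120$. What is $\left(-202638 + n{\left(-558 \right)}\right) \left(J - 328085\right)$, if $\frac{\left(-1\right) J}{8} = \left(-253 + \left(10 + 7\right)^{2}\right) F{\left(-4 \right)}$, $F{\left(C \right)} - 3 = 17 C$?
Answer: $-33673142790$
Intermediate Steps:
$n{\left(I \right)} = 120 + I^{2}$ ($n{\left(I \right)} = I^{2} + 120 = 120 + I^{2}$)
$F{\left(C \right)} = 3 + 17 C$
$J = 18720$ ($J = - 8 \left(-253 + \left(10 + 7\right)^{2}\right) \left(3 + 17 \left(-4\right)\right) = - 8 \left(-253 + 17^{2}\right) \left(3 - 68\right) = - 8 \left(-253 + 289\right) \left(-65\right) = - 8 \cdot 36 \left(-65\right) = \left(-8\right) \left(-2340\right) = 18720$)
$\left(-202638 + n{\left(-558 \right)}\right) \left(J - 328085\right) = \left(-202638 + \left(120 + \left(-558\right)^{2}\right)\right) \left(18720 - 328085\right) = \left(-202638 + \left(120 + 311364\right)\right) \left(-309365\right) = \left(-202638 + 311484\right) \left(-309365\right) = 108846 \left(-309365\right) = -33673142790$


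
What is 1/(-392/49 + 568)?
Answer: 1/560 ≈ 0.0017857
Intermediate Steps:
1/(-392/49 + 568) = 1/(-392*1/49 + 568) = 1/(-8 + 568) = 1/560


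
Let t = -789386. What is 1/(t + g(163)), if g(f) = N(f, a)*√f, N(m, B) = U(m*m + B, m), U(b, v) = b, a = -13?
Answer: -394693/254089605914 - 6639*√163/127044802957 ≈ -2.2205e-6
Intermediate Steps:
N(m, B) = B + m² (N(m, B) = m*m + B = m² + B = B + m²)
g(f) = √f*(-13 + f²) (g(f) = (-13 + f²)*√f = √f*(-13 + f²))
1/(t + g(163)) = 1/(-789386 + √163*(-13 + 163²)) = 1/(-789386 + √163*(-13 + 26569)) = 1/(-789386 + √163*26556) = 1/(-789386 + 26556*√163)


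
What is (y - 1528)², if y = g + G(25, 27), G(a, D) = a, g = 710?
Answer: 628849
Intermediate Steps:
y = 735 (y = 710 + 25 = 735)
(y - 1528)² = (735 - 1528)² = (-793)² = 628849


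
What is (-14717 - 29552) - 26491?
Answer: -70760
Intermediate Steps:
(-14717 - 29552) - 26491 = -44269 - 26491 = -70760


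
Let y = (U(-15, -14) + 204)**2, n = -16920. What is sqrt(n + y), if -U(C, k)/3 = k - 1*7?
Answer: 3*sqrt(6041) ≈ 233.17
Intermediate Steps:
U(C, k) = 21 - 3*k (U(C, k) = -3*(k - 1*7) = -3*(k - 7) = -3*(-7 + k) = 21 - 3*k)
y = 71289 (y = ((21 - 3*(-14)) + 204)**2 = ((21 + 42) + 204)**2 = (63 + 204)**2 = 267**2 = 71289)
sqrt(n + y) = sqrt(-16920 + 71289) = sqrt(54369) = 3*sqrt(6041)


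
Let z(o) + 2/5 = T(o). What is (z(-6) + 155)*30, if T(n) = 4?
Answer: 4758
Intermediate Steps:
z(o) = 18/5 (z(o) = -2/5 + 4 = 18/5)
(z(-6) + 155)*30 = (18/5 + 155)*30 = (793/5)*30 = 4758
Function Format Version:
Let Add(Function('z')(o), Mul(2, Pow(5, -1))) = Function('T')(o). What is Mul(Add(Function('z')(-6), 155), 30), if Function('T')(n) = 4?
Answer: 4758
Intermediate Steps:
Function('z')(o) = Rational(18, 5) (Function('z')(o) = Add(Rational(-2, 5), 4) = Rational(18, 5))
Mul(Add(Function('z')(-6), 155), 30) = Mul(Add(Rational(18, 5), 155), 30) = Mul(Rational(793, 5), 30) = 4758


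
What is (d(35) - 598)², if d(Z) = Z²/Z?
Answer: 316969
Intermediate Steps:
d(Z) = Z
(d(35) - 598)² = (35 - 598)² = (-563)² = 316969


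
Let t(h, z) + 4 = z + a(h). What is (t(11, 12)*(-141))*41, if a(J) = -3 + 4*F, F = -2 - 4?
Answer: 109839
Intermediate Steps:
F = -6
a(J) = -27 (a(J) = -3 + 4*(-6) = -3 - 24 = -27)
t(h, z) = -31 + z (t(h, z) = -4 + (z - 27) = -4 + (-27 + z) = -31 + z)
(t(11, 12)*(-141))*41 = ((-31 + 12)*(-141))*41 = -19*(-141)*41 = 2679*41 = 109839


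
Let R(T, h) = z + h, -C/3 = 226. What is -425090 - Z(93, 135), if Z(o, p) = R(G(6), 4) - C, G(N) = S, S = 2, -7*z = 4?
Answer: -2980400/7 ≈ -4.2577e+5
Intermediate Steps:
z = -4/7 (z = -1/7*4 = -4/7 ≈ -0.57143)
G(N) = 2
C = -678 (C = -3*226 = -678)
R(T, h) = -4/7 + h
Z(o, p) = 4770/7 (Z(o, p) = (-4/7 + 4) - 1*(-678) = 24/7 + 678 = 4770/7)
-425090 - Z(93, 135) = -425090 - 1*4770/7 = -425090 - 4770/7 = -2980400/7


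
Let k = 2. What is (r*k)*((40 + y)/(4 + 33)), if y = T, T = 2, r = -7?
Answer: -588/37 ≈ -15.892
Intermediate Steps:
y = 2
(r*k)*((40 + y)/(4 + 33)) = (-7*2)*((40 + 2)/(4 + 33)) = -588/37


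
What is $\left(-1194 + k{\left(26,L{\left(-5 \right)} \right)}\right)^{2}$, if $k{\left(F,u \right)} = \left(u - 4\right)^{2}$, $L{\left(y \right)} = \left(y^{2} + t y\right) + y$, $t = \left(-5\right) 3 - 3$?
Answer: $100841764$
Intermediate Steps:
$t = -18$ ($t = -15 - 3 = -18$)
$L{\left(y \right)} = y^{2} - 17 y$ ($L{\left(y \right)} = \left(y^{2} - 18 y\right) + y = y^{2} - 17 y$)
$k{\left(F,u \right)} = \left(-4 + u\right)^{2}$
$\left(-1194 + k{\left(26,L{\left(-5 \right)} \right)}\right)^{2} = \left(-1194 + \left(-4 - 5 \left(-17 - 5\right)\right)^{2}\right)^{2} = \left(-1194 + \left(-4 - -110\right)^{2}\right)^{2} = \left(-1194 + \left(-4 + 110\right)^{2}\right)^{2} = \left(-1194 + 106^{2}\right)^{2} = \left(-1194 + 11236\right)^{2} = 10042^{2} = 100841764$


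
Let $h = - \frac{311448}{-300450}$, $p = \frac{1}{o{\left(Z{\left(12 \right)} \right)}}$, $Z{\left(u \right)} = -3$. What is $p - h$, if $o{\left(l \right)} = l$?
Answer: $- \frac{205799}{150225} \approx -1.3699$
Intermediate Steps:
$p = - \frac{1}{3}$ ($p = \frac{1}{-3} = - \frac{1}{3} \approx -0.33333$)
$h = \frac{51908}{50075}$ ($h = \left(-311448\right) \left(- \frac{1}{300450}\right) = \frac{51908}{50075} \approx 1.0366$)
$p - h = - \frac{1}{3} - \frac{51908}{50075} = - \frac{205799}{150225}$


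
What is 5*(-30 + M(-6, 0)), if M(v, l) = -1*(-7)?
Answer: -115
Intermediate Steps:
M(v, l) = 7
5*(-30 + M(-6, 0)) = 5*(-30 + 7) = 5*(-23) = -115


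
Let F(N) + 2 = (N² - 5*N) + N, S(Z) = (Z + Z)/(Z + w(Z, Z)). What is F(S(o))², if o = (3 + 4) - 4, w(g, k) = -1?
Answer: 25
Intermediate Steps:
o = 3 (o = 7 - 4 = 3)
S(Z) = 2*Z/(-1 + Z) (S(Z) = (Z + Z)/(Z - 1) = (2*Z)/(-1 + Z) = 2*Z/(-1 + Z))
F(N) = -2 + N² - 4*N (F(N) = -2 + ((N² - 5*N) + N) = -2 + (N² - 4*N) = -2 + N² - 4*N)
F(S(o))² = (-2 + (2*3/(-1 + 3))² - 8*3/(-1 + 3))² = (-2 + (2*3/2)² - 8*3/2)² = (-2 + (2*3*(½))² - 8*3/2)² = (-2 + 3² - 4*3)² = (-2 + 9 - 12)² = (-5)² = 25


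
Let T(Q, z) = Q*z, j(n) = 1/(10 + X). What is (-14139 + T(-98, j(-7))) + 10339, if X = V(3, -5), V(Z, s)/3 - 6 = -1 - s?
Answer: -76049/20 ≈ -3802.4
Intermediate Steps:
V(Z, s) = 15 - 3*s (V(Z, s) = 18 + 3*(-1 - s) = 18 + (-3 - 3*s) = 15 - 3*s)
X = 30 (X = 15 - 3*(-5) = 15 + 15 = 30)
j(n) = 1/40 (j(n) = 1/(10 + 30) = 1/40)
(-14139 + T(-98, j(-7))) + 10339 = (-14139 - 98*1/40) + 10339 = (-14139 - 49/20) + 10339 = -282829/20 + 10339 = -76049/20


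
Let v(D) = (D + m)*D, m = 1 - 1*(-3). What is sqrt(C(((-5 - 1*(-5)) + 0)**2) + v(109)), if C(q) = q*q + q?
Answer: sqrt(12317) ≈ 110.98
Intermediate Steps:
m = 4 (m = 1 + 3 = 4)
C(q) = q + q**2 (C(q) = q**2 + q = q + q**2)
v(D) = D*(4 + D) (v(D) = (D + 4)*D = (4 + D)*D = D*(4 + D))
sqrt(C(((-5 - 1*(-5)) + 0)**2) + v(109)) = sqrt(((-5 - 1*(-5)) + 0)**2*(1 + ((-5 - 1*(-5)) + 0)**2) + 109*(4 + 109)) = sqrt(((-5 + 5) + 0)**2*(1 + ((-5 + 5) + 0)**2) + 109*113) = sqrt((0 + 0)**2*(1 + (0 + 0)**2) + 12317) = sqrt(0**2*(1 + 0**2) + 12317) = sqrt(0*(1 + 0) + 12317) = sqrt(0*1 + 12317) = sqrt(0 + 12317) = sqrt(12317)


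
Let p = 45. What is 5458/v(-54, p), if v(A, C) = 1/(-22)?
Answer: -120076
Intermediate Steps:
v(A, C) = -1/22
5458/v(-54, p) = 5458/(-1/22) = 5458*(-22) = -120076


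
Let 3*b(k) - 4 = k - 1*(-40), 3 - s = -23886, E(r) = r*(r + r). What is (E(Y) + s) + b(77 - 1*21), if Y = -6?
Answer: 71983/3 ≈ 23994.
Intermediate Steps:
E(r) = 2*r**2 (E(r) = r*(2*r) = 2*r**2)
s = 23889 (s = 3 - 1*(-23886) = 3 + 23886 = 23889)
b(k) = 44/3 + k/3 (b(k) = 4/3 + (k - 1*(-40))/3 = 4/3 + (k + 40)/3 = 4/3 + (40 + k)/3 = 4/3 + (40/3 + k/3) = 44/3 + k/3)
(E(Y) + s) + b(77 - 1*21) = (2*(-6)**2 + 23889) + (44/3 + (77 - 1*21)/3) = (2*36 + 23889) + (44/3 + (77 - 21)/3) = (72 + 23889) + (44/3 + (1/3)*56) = 23961 + (44/3 + 56/3) = 23961 + 100/3 = 71983/3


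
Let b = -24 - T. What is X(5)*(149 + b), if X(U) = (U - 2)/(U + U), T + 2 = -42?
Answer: 507/10 ≈ 50.700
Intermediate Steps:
T = -44 (T = -2 - 42 = -44)
b = 20 (b = -24 - 1*(-44) = -24 + 44 = 20)
X(U) = (-2 + U)/(2*U) (X(U) = (-2 + U)/((2*U)) = (-2 + U)*(1/(2*U)) = (-2 + U)/(2*U))
X(5)*(149 + b) = ((½)*(-2 + 5)/5)*(149 + 20) = ((½)*(⅕)*3)*169 = (3/10)*169 = 507/10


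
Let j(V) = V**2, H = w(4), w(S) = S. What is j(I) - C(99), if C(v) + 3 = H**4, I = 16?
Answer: 3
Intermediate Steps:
H = 4
C(v) = 253 (C(v) = -3 + 4**4 = -3 + 256 = 253)
j(I) - C(99) = 16**2 - 1*253 = 256 - 253 = 3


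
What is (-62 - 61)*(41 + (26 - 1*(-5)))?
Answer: -8856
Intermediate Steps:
(-62 - 61)*(41 + (26 - 1*(-5))) = -123*(41 + (26 + 5)) = -123*(41 + 31) = -123*72 = -8856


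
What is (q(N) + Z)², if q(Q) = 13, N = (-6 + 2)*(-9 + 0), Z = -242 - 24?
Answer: 64009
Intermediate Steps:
Z = -266
N = 36 (N = -4*(-9) = 36)
(q(N) + Z)² = (13 - 266)² = (-253)² = 64009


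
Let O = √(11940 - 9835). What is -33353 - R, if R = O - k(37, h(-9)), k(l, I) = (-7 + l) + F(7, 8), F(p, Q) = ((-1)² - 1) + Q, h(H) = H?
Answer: -33315 - √2105 ≈ -33361.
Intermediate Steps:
F(p, Q) = Q (F(p, Q) = (1 - 1) + Q = 0 + Q = Q)
O = √2105 ≈ 45.880
k(l, I) = 1 + l (k(l, I) = (-7 + l) + 8 = 1 + l)
R = -38 + √2105 (R = √2105 - (1 + 37) = √2105 - 1*38 = √2105 - 38 = -38 + √2105 ≈ 7.8803)
-33353 - R = -33353 - (-38 + √2105) = -33353 + (38 - √2105) = -33315 - √2105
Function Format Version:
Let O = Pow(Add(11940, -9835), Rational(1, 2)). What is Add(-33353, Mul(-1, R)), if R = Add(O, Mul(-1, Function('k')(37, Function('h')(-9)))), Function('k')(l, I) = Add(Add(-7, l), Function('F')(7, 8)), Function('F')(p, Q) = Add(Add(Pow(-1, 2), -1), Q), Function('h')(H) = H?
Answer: Add(-33315, Mul(-1, Pow(2105, Rational(1, 2)))) ≈ -33361.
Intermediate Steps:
Function('F')(p, Q) = Q (Function('F')(p, Q) = Add(Add(1, -1), Q) = Add(0, Q) = Q)
O = Pow(2105, Rational(1, 2)) ≈ 45.880
Function('k')(l, I) = Add(1, l) (Function('k')(l, I) = Add(Add(-7, l), 8) = Add(1, l))
R = Add(-38, Pow(2105, Rational(1, 2))) (R = Add(Pow(2105, Rational(1, 2)), Mul(-1, Add(1, 37))) = Add(Pow(2105, Rational(1, 2)), Mul(-1, 38)) = Add(Pow(2105, Rational(1, 2)), -38) = Add(-38, Pow(2105, Rational(1, 2))) ≈ 7.8803)
Add(-33353, Mul(-1, R)) = Add(-33353, Mul(-1, Add(-38, Pow(2105, Rational(1, 2))))) = Add(-33353, Add(38, Mul(-1, Pow(2105, Rational(1, 2))))) = Add(-33315, Mul(-1, Pow(2105, Rational(1, 2))))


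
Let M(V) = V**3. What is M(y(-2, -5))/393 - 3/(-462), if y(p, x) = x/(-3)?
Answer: 29861/1634094 ≈ 0.018274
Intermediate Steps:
y(p, x) = -x/3 (y(p, x) = x*(-1/3) = -x/3)
M(y(-2, -5))/393 - 3/(-462) = (-1/3*(-5))**3/393 - 3/(-462) = (5/3)**3*(1/393) - 3*(-1/462) = (125/27)*(1/393) + 1/154 = 125/10611 + 1/154 = 29861/1634094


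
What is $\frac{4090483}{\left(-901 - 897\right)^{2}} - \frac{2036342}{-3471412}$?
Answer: $\frac{742244511963}{400799807116} \approx 1.8519$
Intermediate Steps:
$\frac{4090483}{\left(-901 - 897\right)^{2}} - \frac{2036342}{-3471412} = \frac{4090483}{\left(-1798\right)^{2}} - - \frac{145453}{247958} = \frac{4090483}{3232804} + \frac{145453}{247958} = \frac{742244511963}{400799807116}$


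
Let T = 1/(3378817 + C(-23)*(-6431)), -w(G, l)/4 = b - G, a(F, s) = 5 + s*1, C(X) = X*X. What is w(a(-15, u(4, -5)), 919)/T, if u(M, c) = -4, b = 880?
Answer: 81507912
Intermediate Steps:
C(X) = X²
a(F, s) = 5 + s
w(G, l) = -3520 + 4*G (w(G, l) = -4*(880 - G) = -3520 + 4*G)
T = -1/23182 (T = 1/(3378817 + (-23)²*(-6431)) = 1/(3378817 + 529*(-6431)) = 1/(3378817 - 3401999) = 1/(-23182) = -1/23182 ≈ -4.3137e-5)
w(a(-15, u(4, -5)), 919)/T = (-3520 + 4*(5 - 4))/(-1/23182) = (-3520 + 4*1)*(-23182) = (-3520 + 4)*(-23182) = -3516*(-23182) = 81507912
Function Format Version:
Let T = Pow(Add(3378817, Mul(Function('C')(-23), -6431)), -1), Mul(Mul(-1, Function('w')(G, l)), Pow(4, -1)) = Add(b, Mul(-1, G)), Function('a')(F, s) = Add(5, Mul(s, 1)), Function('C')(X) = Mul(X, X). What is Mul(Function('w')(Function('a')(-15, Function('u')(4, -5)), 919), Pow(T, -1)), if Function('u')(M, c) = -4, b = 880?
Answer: 81507912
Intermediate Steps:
Function('C')(X) = Pow(X, 2)
Function('a')(F, s) = Add(5, s)
Function('w')(G, l) = Add(-3520, Mul(4, G)) (Function('w')(G, l) = Mul(-4, Add(880, Mul(-1, G))) = Add(-3520, Mul(4, G)))
T = Rational(-1, 23182) (T = Pow(Add(3378817, Mul(Pow(-23, 2), -6431)), -1) = Pow(Add(3378817, Mul(529, -6431)), -1) = Pow(Add(3378817, -3401999), -1) = Pow(-23182, -1) = Rational(-1, 23182) ≈ -4.3137e-5)
Mul(Function('w')(Function('a')(-15, Function('u')(4, -5)), 919), Pow(T, -1)) = Mul(Add(-3520, Mul(4, Add(5, -4))), Pow(Rational(-1, 23182), -1)) = Mul(Add(-3520, Mul(4, 1)), -23182) = Mul(Add(-3520, 4), -23182) = Mul(-3516, -23182) = 81507912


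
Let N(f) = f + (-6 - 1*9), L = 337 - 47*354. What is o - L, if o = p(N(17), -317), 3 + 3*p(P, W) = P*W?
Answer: 48266/3 ≈ 16089.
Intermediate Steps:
L = -16301 (L = 337 - 16638 = -16301)
N(f) = -15 + f (N(f) = f + (-6 - 9) = f - 15 = -15 + f)
p(P, W) = -1 + P*W/3 (p(P, W) = -1 + (P*W)/3 = -1 + P*W/3)
o = -637/3 (o = -1 + (1/3)*(-15 + 17)*(-317) = -1 + (1/3)*2*(-317) = -1 - 634/3 = -637/3 ≈ -212.33)
o - L = -637/3 - 1*(-16301) = -637/3 + 16301 = 48266/3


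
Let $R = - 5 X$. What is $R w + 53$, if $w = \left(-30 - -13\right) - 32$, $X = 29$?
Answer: $7158$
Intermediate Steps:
$R = -145$ ($R = \left(-5\right) 29 = -145$)
$w = -49$ ($w = \left(-30 + 13\right) - 32 = -17 - 32 = -49$)
$R w + 53 = \left(-145\right) \left(-49\right) + 53 = 7105 + 53 = 7158$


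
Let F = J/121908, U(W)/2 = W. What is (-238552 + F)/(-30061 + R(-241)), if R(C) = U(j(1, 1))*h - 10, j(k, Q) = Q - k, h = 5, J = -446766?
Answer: 4846973997/610982578 ≈ 7.9331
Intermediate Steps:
U(W) = 2*W
F = -74461/20318 (F = -446766/121908 = -446766*1/121908 = -74461/20318 ≈ -3.6648)
R(C) = -10 (R(C) = (2*(1 - 1*1))*5 - 10 = (2*(1 - 1))*5 - 10 = (2*0)*5 - 10 = 0*5 - 10 = 0 - 10 = -10)
(-238552 + F)/(-30061 + R(-241)) = (-238552 - 74461/20318)/(-30061 - 10) = -4846973997/20318/(-30071) = -4846973997/20318*(-1/30071) = 4846973997/610982578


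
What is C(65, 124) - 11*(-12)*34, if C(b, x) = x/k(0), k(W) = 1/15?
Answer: 6348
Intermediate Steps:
k(W) = 1/15
C(b, x) = 15*x (C(b, x) = x/(1/15) = x*15 = 15*x)
C(65, 124) - 11*(-12)*34 = 15*124 - 11*(-12)*34 = 1860 - (-132)*34 = 1860 - 1*(-4488) = 1860 + 4488 = 6348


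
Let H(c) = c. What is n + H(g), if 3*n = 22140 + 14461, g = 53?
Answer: 36760/3 ≈ 12253.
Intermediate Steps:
n = 36601/3 (n = (22140 + 14461)/3 = (⅓)*36601 = 36601/3 ≈ 12200.)
n + H(g) = 36601/3 + 53 = 36760/3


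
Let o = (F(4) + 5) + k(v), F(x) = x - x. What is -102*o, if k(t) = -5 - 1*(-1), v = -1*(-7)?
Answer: -102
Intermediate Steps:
F(x) = 0
v = 7
k(t) = -4 (k(t) = -5 + 1 = -4)
o = 1 (o = (0 + 5) - 4 = 5 - 4 = 1)
-102*o = -102*1 = -102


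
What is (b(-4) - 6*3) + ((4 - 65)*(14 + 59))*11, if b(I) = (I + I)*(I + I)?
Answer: -48937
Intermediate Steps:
b(I) = 4*I**2 (b(I) = (2*I)*(2*I) = 4*I**2)
(b(-4) - 6*3) + ((4 - 65)*(14 + 59))*11 = (4*(-4)**2 - 6*3) + ((4 - 65)*(14 + 59))*11 = (4*16 - 18) - 61*73*11 = (64 - 18) - 4453*11 = 46 - 48983 = -48937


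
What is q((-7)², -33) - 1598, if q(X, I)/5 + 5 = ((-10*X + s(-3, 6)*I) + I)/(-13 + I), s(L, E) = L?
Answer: -36269/23 ≈ -1576.9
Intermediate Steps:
q(X, I) = -25 + 5*(-10*X - 2*I)/(-13 + I) (q(X, I) = -25 + 5*(((-10*X - 3*I) + I)/(-13 + I)) = -25 + 5*((-10*X - 2*I)/(-13 + I)) = -25 + 5*(-10*X - 2*I)/(-13 + I))
q((-7)², -33) - 1598 = 5*(65 - 10*(-7)² - 7*(-33))/(-13 - 33) - 1598 = 5*(65 - 10*49 + 231)/(-46) - 1598 = 5*(-1/46)*(65 - 490 + 231) - 1598 = 5*(-1/46)*(-194) - 1598 = 485/23 - 1598 = -36269/23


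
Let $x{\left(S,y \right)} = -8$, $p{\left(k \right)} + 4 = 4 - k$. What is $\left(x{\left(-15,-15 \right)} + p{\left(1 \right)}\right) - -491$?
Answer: $482$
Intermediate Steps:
$p{\left(k \right)} = - k$ ($p{\left(k \right)} = -4 - \left(-4 + k\right) = - k$)
$\left(x{\left(-15,-15 \right)} + p{\left(1 \right)}\right) - -491 = \left(-8 - 1\right) - -491 = \left(-8 - 1\right) + 491 = -9 + 491 = 482$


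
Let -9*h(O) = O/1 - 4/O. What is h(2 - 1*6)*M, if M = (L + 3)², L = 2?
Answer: 25/3 ≈ 8.3333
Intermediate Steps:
h(O) = -O/9 + 4/(9*O) (h(O) = -(O/1 - 4/O)/9 = -(O*1 - 4/O)/9 = -(O - 4/O)/9 = -O/9 + 4/(9*O))
M = 25 (M = (2 + 3)² = 5² = 25)
h(2 - 1*6)*M = ((4 - (2 - 1*6)²)/(9*(2 - 1*6)))*25 = ((4 - (2 - 6)²)/(9*(2 - 6)))*25 = ((⅑)*(4 - 1*(-4)²)/(-4))*25 = ((⅑)*(-¼)*(4 - 1*16))*25 = ((⅑)*(-¼)*(4 - 16))*25 = ((⅑)*(-¼)*(-12))*25 = (⅓)*25 = 25/3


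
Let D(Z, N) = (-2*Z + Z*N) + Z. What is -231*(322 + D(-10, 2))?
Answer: -72072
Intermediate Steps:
D(Z, N) = -Z + N*Z (D(Z, N) = (-2*Z + N*Z) + Z = -Z + N*Z)
-231*(322 + D(-10, 2)) = -231*(322 - 10*(-1 + 2)) = -231*(322 - 10*1) = -231*(322 - 10) = -231*312 = -72072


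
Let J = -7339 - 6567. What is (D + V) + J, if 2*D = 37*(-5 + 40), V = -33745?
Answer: -94007/2 ≈ -47004.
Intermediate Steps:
J = -13906
D = 1295/2 (D = (37*(-5 + 40))/2 = (37*35)/2 = (1/2)*1295 = 1295/2 ≈ 647.50)
(D + V) + J = (1295/2 - 33745) - 13906 = -66195/2 - 13906 = -94007/2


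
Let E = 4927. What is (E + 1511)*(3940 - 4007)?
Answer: -431346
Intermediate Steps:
(E + 1511)*(3940 - 4007) = (4927 + 1511)*(3940 - 4007) = 6438*(-67) = -431346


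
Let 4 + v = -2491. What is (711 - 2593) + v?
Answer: -4377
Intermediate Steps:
v = -2495 (v = -4 - 2491 = -2495)
(711 - 2593) + v = (711 - 2593) - 2495 = -1882 - 2495 = -4377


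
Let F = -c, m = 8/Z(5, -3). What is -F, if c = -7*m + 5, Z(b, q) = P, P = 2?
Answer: -23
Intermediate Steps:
Z(b, q) = 2
m = 4 (m = 8/2 = 8*(½) = 4)
c = -23 (c = -7*4 + 5 = -28 + 5 = -23)
F = 23 (F = -1*(-23) = 23)
-F = -1*23 = -23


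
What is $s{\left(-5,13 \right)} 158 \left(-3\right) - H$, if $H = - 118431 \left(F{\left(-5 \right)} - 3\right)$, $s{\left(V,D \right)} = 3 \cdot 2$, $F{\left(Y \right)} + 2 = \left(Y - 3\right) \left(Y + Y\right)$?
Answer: $8879481$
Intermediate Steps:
$F{\left(Y \right)} = -2 + 2 Y \left(-3 + Y\right)$ ($F{\left(Y \right)} = -2 + \left(Y - 3\right) \left(Y + Y\right) = -2 + \left(-3 + Y\right) 2 Y = -2 + 2 Y \left(-3 + Y\right)$)
$s{\left(V,D \right)} = 6$
$H = -8882325$ ($H = - 118431 \left(\left(-2 - -30 + 2 \left(-5\right)^{2}\right) - 3\right) = - 118431 \left(\left(-2 + 30 + 2 \cdot 25\right) - 3\right) = - 118431 \left(\left(-2 + 30 + 50\right) - 3\right) = - 118431 \left(78 - 3\right) = \left(-118431\right) 75 = -8882325$)
$s{\left(-5,13 \right)} 158 \left(-3\right) - H = 6 \cdot 158 \left(-3\right) - -8882325 = 948 \left(-3\right) + 8882325 = -2844 + 8882325 = 8879481$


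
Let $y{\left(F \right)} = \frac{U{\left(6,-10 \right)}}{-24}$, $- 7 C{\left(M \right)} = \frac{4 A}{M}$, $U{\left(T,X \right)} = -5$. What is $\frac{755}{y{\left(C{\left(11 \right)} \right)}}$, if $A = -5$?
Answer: $3624$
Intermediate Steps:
$C{\left(M \right)} = \frac{20}{7 M}$ ($C{\left(M \right)} = - \frac{4 \left(-5\right) \frac{1}{M}}{7} = - \frac{\left(-20\right) \frac{1}{M}}{7} = \frac{20}{7 M}$)
$y{\left(F \right)} = \frac{5}{24}$ ($y{\left(F \right)} = - \frac{5}{-24} = \left(-5\right) \left(- \frac{1}{24}\right) = \frac{5}{24}$)
$\frac{755}{y{\left(C{\left(11 \right)} \right)}} = \frac{755}{\frac{5}{24}} = 755 \cdot \frac{24}{5} = 3624$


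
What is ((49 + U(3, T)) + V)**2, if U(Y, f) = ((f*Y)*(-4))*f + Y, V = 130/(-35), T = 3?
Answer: 174724/49 ≈ 3565.8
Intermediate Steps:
V = -26/7 (V = 130*(-1/35) = -26/7 ≈ -3.7143)
U(Y, f) = Y - 4*Y*f**2 (U(Y, f) = ((Y*f)*(-4))*f + Y = (-4*Y*f)*f + Y = -4*Y*f**2 + Y = Y - 4*Y*f**2)
((49 + U(3, T)) + V)**2 = ((49 + 3*(1 - 4*3**2)) - 26/7)**2 = ((49 + 3*(1 - 4*9)) - 26/7)**2 = ((49 + 3*(1 - 36)) - 26/7)**2 = ((49 + 3*(-35)) - 26/7)**2 = ((49 - 105) - 26/7)**2 = (-56 - 26/7)**2 = (-418/7)**2 = 174724/49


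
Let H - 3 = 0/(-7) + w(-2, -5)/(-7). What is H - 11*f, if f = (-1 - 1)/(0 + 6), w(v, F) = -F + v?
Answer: 131/21 ≈ 6.2381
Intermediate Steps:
w(v, F) = v - F
f = -1/3 (f = -2/6 = -2*1/6 = -1/3 ≈ -0.33333)
H = 18/7 (H = 3 + (0/(-7) + (-2 - 1*(-5))/(-7)) = 3 + (0*(-1/7) + (-2 + 5)*(-1/7)) = 3 + (0 + 3*(-1/7)) = 3 + (0 - 3/7) = 3 - 3/7 = 18/7 ≈ 2.5714)
H - 11*f = 18/7 - 11*(-1/3) = 18/7 + 11/3 = 131/21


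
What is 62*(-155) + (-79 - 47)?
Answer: -9736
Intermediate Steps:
62*(-155) + (-79 - 47) = -9610 - 126 = -9736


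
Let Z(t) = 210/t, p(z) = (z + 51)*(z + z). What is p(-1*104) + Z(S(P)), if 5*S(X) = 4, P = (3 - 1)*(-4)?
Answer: 22573/2 ≈ 11287.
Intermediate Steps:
P = -8 (P = 2*(-4) = -8)
p(z) = 2*z*(51 + z) (p(z) = (51 + z)*(2*z) = 2*z*(51 + z))
S(X) = 4/5 (S(X) = (1/5)*4 = 4/5)
p(-1*104) + Z(S(P)) = 2*(-1*104)*(51 - 1*104) + 210/(4/5) = 2*(-104)*(51 - 104) + 210*(5/4) = 2*(-104)*(-53) + 525/2 = 11024 + 525/2 = 22573/2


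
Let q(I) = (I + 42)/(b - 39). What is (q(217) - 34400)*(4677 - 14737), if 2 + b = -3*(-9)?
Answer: 346250110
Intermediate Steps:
b = 25 (b = -2 - 3*(-9) = -2 + 27 = 25)
q(I) = -3 - I/14 (q(I) = (I + 42)/(25 - 39) = (42 + I)/(-14) = (42 + I)*(-1/14) = -3 - I/14)
(q(217) - 34400)*(4677 - 14737) = ((-3 - 1/14*217) - 34400)*(4677 - 14737) = ((-3 - 31/2) - 34400)*(-10060) = (-37/2 - 34400)*(-10060) = -68837/2*(-10060) = 346250110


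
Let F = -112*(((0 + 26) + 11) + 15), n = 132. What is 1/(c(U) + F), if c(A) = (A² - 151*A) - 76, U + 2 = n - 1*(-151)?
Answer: 1/30630 ≈ 3.2648e-5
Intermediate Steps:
U = 281 (U = -2 + (132 - 1*(-151)) = -2 + (132 + 151) = -2 + 283 = 281)
c(A) = -76 + A² - 151*A
F = -5824 (F = -112*((26 + 11) + 15) = -112*(37 + 15) = -112*52 = -5824)
1/(c(U) + F) = 1/((-76 + 281² - 151*281) - 5824) = 1/((-76 + 78961 - 42431) - 5824) = 1/(36454 - 5824) = 1/30630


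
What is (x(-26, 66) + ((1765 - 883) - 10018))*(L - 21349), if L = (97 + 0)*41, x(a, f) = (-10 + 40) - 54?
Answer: 159127520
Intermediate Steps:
x(a, f) = -24 (x(a, f) = 30 - 54 = -24)
L = 3977 (L = 97*41 = 3977)
(x(-26, 66) + ((1765 - 883) - 10018))*(L - 21349) = (-24 + ((1765 - 883) - 10018))*(3977 - 21349) = (-24 + (882 - 10018))*(-17372) = (-24 - 9136)*(-17372) = -9160*(-17372) = 159127520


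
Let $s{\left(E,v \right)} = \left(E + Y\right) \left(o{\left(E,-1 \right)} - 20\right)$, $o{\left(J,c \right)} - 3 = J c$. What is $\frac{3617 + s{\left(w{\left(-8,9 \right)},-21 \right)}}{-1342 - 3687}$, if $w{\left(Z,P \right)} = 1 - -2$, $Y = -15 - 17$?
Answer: $- \frac{4197}{5029} \approx -0.83456$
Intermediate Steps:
$Y = -32$
$w{\left(Z,P \right)} = 3$ ($w{\left(Z,P \right)} = 1 + 2 = 3$)
$o{\left(J,c \right)} = 3 + J c$
$s{\left(E,v \right)} = \left(-32 + E\right) \left(-17 - E\right)$ ($s{\left(E,v \right)} = \left(E - 32\right) \left(\left(3 + E \left(-1\right)\right) - 20\right) = \left(-32 + E\right) \left(\left(3 - E\right) - 20\right) = \left(-32 + E\right) \left(-17 - E\right)$)
$\frac{3617 + s{\left(w{\left(-8,9 \right)},-21 \right)}}{-1342 - 3687} = \frac{3617 + \left(544 - 3^{2} + 15 \cdot 3\right)}{-1342 - 3687} = \frac{3617 + \left(544 - 9 + 45\right)}{-5029} = \left(3617 + \left(544 - 9 + 45\right)\right) \left(- \frac{1}{5029}\right) = \left(3617 + 580\right) \left(- \frac{1}{5029}\right) = 4197 \left(- \frac{1}{5029}\right) = - \frac{4197}{5029}$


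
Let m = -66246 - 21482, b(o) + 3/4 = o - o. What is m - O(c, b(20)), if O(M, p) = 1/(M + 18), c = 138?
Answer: -13685569/156 ≈ -87728.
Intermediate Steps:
b(o) = -¾ (b(o) = -¾ + (o - o) = -¾ + 0 = -¾)
O(M, p) = 1/(18 + M)
m = -87728
m - O(c, b(20)) = -87728 - 1/(18 + 138) = -87728 - 1/156 = -13685569/156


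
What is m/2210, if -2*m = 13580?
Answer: -679/221 ≈ -3.0724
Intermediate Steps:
m = -6790 (m = -1/2*13580 = -6790)
m/2210 = -6790/2210 = -6790*1/2210 = -679/221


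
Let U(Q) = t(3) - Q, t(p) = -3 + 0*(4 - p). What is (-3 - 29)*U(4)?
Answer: 224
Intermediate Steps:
t(p) = -3 (t(p) = -3 + 0 = -3)
U(Q) = -3 - Q
(-3 - 29)*U(4) = (-3 - 29)*(-3 - 1*4) = -32*(-3 - 4) = -32*(-7) = 224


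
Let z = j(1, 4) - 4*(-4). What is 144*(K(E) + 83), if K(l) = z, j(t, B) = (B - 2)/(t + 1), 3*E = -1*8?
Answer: 14400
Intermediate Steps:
E = -8/3 (E = (-1*8)/3 = (1/3)*(-8) = -8/3 ≈ -2.6667)
j(t, B) = (-2 + B)/(1 + t)
z = 17 (z = (-2 + 4)/(1 + 1) - 4*(-4) = 2/2 + 16 = (1/2)*2 + 16 = 1 + 16 = 17)
K(l) = 17
144*(K(E) + 83) = 144*(17 + 83) = 144*100 = 14400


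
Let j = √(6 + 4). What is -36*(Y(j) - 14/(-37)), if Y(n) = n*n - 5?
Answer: -7164/37 ≈ -193.62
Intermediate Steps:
j = √10 ≈ 3.1623
Y(n) = -5 + n² (Y(n) = n² - 5 = -5 + n²)
-36*(Y(j) - 14/(-37)) = -36*((-5 + (√10)²) - 14/(-37)) = -36*((-5 + 10) - 14*(-1/37)) = -36*(5 + 14/37) = -36*199/37 = -7164/37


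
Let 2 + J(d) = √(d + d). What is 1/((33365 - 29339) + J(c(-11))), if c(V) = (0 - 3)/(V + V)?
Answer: 44264/178118333 - √33/178118333 ≈ 0.00024848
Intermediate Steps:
c(V) = -3/(2*V) (c(V) = -3*1/(2*V) = -3/(2*V))
J(d) = -2 + √2*√d (J(d) = -2 + √(d + d) = -2 + √(2*d) = -2 + √2*√d)
1/((33365 - 29339) + J(c(-11))) = 1/((33365 - 29339) + (-2 + √2*√(-3/2/(-11)))) = 1/(4026 + (-2 + √2*√(-3/2*(-1/11)))) = 1/(4026 + (-2 + √2*√(3/22))) = 1/(4026 + (-2 + √2*(√66/22))) = 1/(4026 + (-2 + √33/11)) = 1/(4024 + √33/11)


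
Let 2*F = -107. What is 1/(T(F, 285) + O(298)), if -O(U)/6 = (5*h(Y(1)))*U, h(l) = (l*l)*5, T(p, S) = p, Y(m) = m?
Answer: -2/89507 ≈ -2.2345e-5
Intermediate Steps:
F = -107/2 (F = (½)*(-107) = -107/2 ≈ -53.500)
h(l) = 5*l² (h(l) = l²*5 = 5*l²)
O(U) = -150*U (O(U) = -6*5*(5*1²)*U = -6*5*(5*1)*U = -6*5*5*U = -150*U)
1/(T(F, 285) + O(298)) = 1/(-107/2 - 150*298) = 1/(-107/2 - 44700) = 1/(-89507/2) = -2/89507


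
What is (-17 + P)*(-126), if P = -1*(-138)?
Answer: -15246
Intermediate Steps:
P = 138
(-17 + P)*(-126) = (-17 + 138)*(-126) = 121*(-126) = -15246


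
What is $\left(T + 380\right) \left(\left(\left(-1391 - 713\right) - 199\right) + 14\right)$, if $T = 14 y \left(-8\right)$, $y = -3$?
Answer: $-1638924$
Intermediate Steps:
$T = 336$ ($T = 14 \left(-3\right) \left(-8\right) = \left(-42\right) \left(-8\right) = 336$)
$\left(T + 380\right) \left(\left(\left(-1391 - 713\right) - 199\right) + 14\right) = \left(336 + 380\right) \left(\left(\left(-1391 - 713\right) - 199\right) + 14\right) = 716 \left(\left(-2104 - 199\right) + 14\right) = 716 \left(-2303 + 14\right) = 716 \left(-2289\right) = -1638924$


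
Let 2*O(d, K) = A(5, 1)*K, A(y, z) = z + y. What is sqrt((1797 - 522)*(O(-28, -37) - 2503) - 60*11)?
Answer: 3*I*sqrt(370390) ≈ 1825.8*I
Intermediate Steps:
A(y, z) = y + z
O(d, K) = 3*K (O(d, K) = ((5 + 1)*K)/2 = (6*K)/2 = 3*K)
sqrt((1797 - 522)*(O(-28, -37) - 2503) - 60*11) = sqrt((1797 - 522)*(3*(-37) - 2503) - 60*11) = sqrt(1275*(-111 - 2503) - 660) = sqrt(1275*(-2614) - 660) = sqrt(-3332850 - 660) = sqrt(-3333510) = 3*I*sqrt(370390)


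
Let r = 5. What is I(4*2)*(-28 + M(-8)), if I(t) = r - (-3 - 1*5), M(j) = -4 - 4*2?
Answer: -520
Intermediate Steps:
M(j) = -12 (M(j) = -4 - 1*8 = -4 - 8 = -12)
I(t) = 13 (I(t) = 5 - (-3 - 1*5) = 5 - (-3 - 5) = 5 - 1*(-8) = 5 + 8 = 13)
I(4*2)*(-28 + M(-8)) = 13*(-28 - 12) = 13*(-40) = -520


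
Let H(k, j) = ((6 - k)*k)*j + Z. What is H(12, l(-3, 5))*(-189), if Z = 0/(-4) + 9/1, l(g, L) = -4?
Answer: -56133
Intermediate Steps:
Z = 9 (Z = 0*(-¼) + 9*1 = 0 + 9 = 9)
H(k, j) = 9 + j*k*(6 - k) (H(k, j) = ((6 - k)*k)*j + 9 = (k*(6 - k))*j + 9 = j*k*(6 - k) + 9 = 9 + j*k*(6 - k))
H(12, l(-3, 5))*(-189) = (9 - 1*(-4)*12² + 6*(-4)*12)*(-189) = (9 - 1*(-4)*144 - 288)*(-189) = (9 + 576 - 288)*(-189) = 297*(-189) = -56133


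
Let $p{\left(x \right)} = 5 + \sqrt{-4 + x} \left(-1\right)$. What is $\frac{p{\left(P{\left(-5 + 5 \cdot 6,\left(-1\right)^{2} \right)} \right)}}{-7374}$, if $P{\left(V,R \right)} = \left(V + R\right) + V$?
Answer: $- \frac{5}{7374} + \frac{\sqrt{47}}{7374} \approx 0.00025165$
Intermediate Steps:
$P{\left(V,R \right)} = R + 2 V$ ($P{\left(V,R \right)} = \left(R + V\right) + V = R + 2 V$)
$p{\left(x \right)} = 5 - \sqrt{-4 + x}$
$\frac{p{\left(P{\left(-5 + 5 \cdot 6,\left(-1\right)^{2} \right)} \right)}}{-7374} = \frac{5 - \sqrt{-4 + \left(\left(-1\right)^{2} + 2 \left(-5 + 5 \cdot 6\right)\right)}}{-7374} = \left(5 - \sqrt{-4 + \left(1 + 2 \left(-5 + 30\right)\right)}\right) \left(- \frac{1}{7374}\right) = \left(5 - \sqrt{-4 + \left(1 + 2 \cdot 25\right)}\right) \left(- \frac{1}{7374}\right) = \left(5 - \sqrt{-4 + \left(1 + 50\right)}\right) \left(- \frac{1}{7374}\right) = \left(5 - \sqrt{-4 + 51}\right) \left(- \frac{1}{7374}\right) = \left(5 - \sqrt{47}\right) \left(- \frac{1}{7374}\right) = - \frac{5}{7374} + \frac{\sqrt{47}}{7374}$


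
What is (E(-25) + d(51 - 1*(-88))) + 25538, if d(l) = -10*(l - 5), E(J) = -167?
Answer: 24031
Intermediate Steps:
d(l) = 50 - 10*l (d(l) = -10*(-5 + l) = 50 - 10*l)
(E(-25) + d(51 - 1*(-88))) + 25538 = (-167 + (50 - 10*(51 - 1*(-88)))) + 25538 = (-167 + (50 - 10*(51 + 88))) + 25538 = (-167 + (50 - 10*139)) + 25538 = (-167 + (50 - 1390)) + 25538 = (-167 - 1340) + 25538 = -1507 + 25538 = 24031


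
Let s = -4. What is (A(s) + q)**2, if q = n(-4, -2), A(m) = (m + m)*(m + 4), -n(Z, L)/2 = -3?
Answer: 36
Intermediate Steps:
n(Z, L) = 6 (n(Z, L) = -2*(-3) = 6)
A(m) = 2*m*(4 + m) (A(m) = (2*m)*(4 + m) = 2*m*(4 + m))
q = 6
(A(s) + q)**2 = (2*(-4)*(4 - 4) + 6)**2 = (2*(-4)*0 + 6)**2 = (0 + 6)**2 = 6**2 = 36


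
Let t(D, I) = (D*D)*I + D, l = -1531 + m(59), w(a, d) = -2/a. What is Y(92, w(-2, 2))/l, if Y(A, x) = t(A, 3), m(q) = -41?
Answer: -6371/393 ≈ -16.211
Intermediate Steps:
l = -1572 (l = -1531 - 41 = -1572)
t(D, I) = D + I*D² (t(D, I) = D²*I + D = I*D² + D = D + I*D²)
Y(A, x) = A*(1 + 3*A) (Y(A, x) = A*(1 + A*3) = A*(1 + 3*A))
Y(92, w(-2, 2))/l = (92*(1 + 3*92))/(-1572) = (92*(1 + 276))*(-1/1572) = (92*277)*(-1/1572) = 25484*(-1/1572) = -6371/393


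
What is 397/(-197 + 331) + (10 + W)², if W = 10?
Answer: 53997/134 ≈ 402.96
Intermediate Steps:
397/(-197 + 331) + (10 + W)² = 397/(-197 + 331) + (10 + 10)² = 397/134 + 20² = (1/134)*397 + 400 = 397/134 + 400 = 53997/134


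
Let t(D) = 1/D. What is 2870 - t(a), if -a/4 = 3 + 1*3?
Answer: 68881/24 ≈ 2870.0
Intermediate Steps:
a = -24 (a = -4*(3 + 1*3) = -4*(3 + 3) = -4*6 = -24)
2870 - t(a) = 2870 - 1/(-24) = 2870 - 1*(-1/24) = 2870 + 1/24 = 68881/24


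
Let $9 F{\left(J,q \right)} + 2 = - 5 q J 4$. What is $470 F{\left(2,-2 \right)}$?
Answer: $\frac{12220}{3} \approx 4073.3$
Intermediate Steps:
$F{\left(J,q \right)} = - \frac{2}{9} - \frac{20 J q}{9}$ ($F{\left(J,q \right)} = - \frac{2}{9} + \frac{- 5 q J 4}{9} = - \frac{2}{9} + \frac{- 5 J q 4}{9} = - \frac{2}{9} + \frac{\left(-20\right) J q}{9} = - \frac{2}{9} - \frac{20 J q}{9}$)
$470 F{\left(2,-2 \right)} = 470 \left(- \frac{2}{9} - \frac{40}{9} \left(-2\right)\right) = 470 \left(- \frac{2}{9} + \frac{80}{9}\right) = 470 \cdot \frac{26}{3} = \frac{12220}{3}$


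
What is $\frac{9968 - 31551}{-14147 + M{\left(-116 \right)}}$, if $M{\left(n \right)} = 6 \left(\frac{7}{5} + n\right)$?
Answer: $\frac{107915}{74173} \approx 1.4549$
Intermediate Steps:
$M{\left(n \right)} = \frac{42}{5} + 6 n$ ($M{\left(n \right)} = 6 \left(7 \cdot \frac{1}{5} + n\right) = 6 \left(\frac{7}{5} + n\right) = \frac{42}{5} + 6 n$)
$\frac{9968 - 31551}{-14147 + M{\left(-116 \right)}} = \frac{9968 - 31551}{-14147 + \left(\frac{42}{5} + 6 \left(-116\right)\right)} = - \frac{21583}{-14147 + \left(\frac{42}{5} - 696\right)} = - \frac{21583}{-14147 - \frac{3438}{5}} = - \frac{21583}{- \frac{74173}{5}} = \left(-21583\right) \left(- \frac{5}{74173}\right) = \frac{107915}{74173}$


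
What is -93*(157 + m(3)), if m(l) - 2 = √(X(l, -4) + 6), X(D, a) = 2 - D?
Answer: -14787 - 93*√5 ≈ -14995.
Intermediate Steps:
m(l) = 2 + √(8 - l) (m(l) = 2 + √((2 - l) + 6) = 2 + √(8 - l))
-93*(157 + m(3)) = -93*(157 + (2 + √(8 - 1*3))) = -93*(157 + (2 + √(8 - 3))) = -93*(157 + (2 + √5)) = -93*(159 + √5) = -14787 - 93*√5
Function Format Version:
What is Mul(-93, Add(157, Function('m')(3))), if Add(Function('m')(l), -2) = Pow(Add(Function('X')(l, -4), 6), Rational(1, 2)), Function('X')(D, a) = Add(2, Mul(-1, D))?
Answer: Add(-14787, Mul(-93, Pow(5, Rational(1, 2)))) ≈ -14995.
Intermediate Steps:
Function('m')(l) = Add(2, Pow(Add(8, Mul(-1, l)), Rational(1, 2))) (Function('m')(l) = Add(2, Pow(Add(Add(2, Mul(-1, l)), 6), Rational(1, 2))) = Add(2, Pow(Add(8, Mul(-1, l)), Rational(1, 2))))
Mul(-93, Add(157, Function('m')(3))) = Mul(-93, Add(157, Add(2, Pow(Add(8, Mul(-1, 3)), Rational(1, 2))))) = Mul(-93, Add(157, Add(2, Pow(Add(8, -3), Rational(1, 2))))) = Mul(-93, Add(157, Add(2, Pow(5, Rational(1, 2))))) = Mul(-93, Add(159, Pow(5, Rational(1, 2)))) = Add(-14787, Mul(-93, Pow(5, Rational(1, 2))))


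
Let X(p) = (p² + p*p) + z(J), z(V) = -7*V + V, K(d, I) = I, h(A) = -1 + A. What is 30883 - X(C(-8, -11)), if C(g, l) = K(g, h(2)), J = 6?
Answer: 30917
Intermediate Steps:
C(g, l) = 1 (C(g, l) = -1 + 2 = 1)
z(V) = -6*V
X(p) = -36 + 2*p² (X(p) = (p² + p*p) - 6*6 = (p² + p²) - 36 = 2*p² - 36 = -36 + 2*p²)
30883 - X(C(-8, -11)) = 30883 - (-36 + 2*1²) = 30883 - (-36 + 2*1) = 30883 - (-36 + 2) = 30883 - 1*(-34) = 30883 + 34 = 30917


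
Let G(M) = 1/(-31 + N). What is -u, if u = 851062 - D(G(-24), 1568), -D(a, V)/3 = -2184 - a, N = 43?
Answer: -3378039/4 ≈ -8.4451e+5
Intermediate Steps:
G(M) = 1/12 (G(M) = 1/(-31 + 43) = 1/12)
D(a, V) = 6552 + 3*a (D(a, V) = -3*(-2184 - a) = 6552 + 3*a)
u = 3378039/4 (u = 851062 - (6552 + 3*(1/12)) = 851062 - (6552 + ¼) = 851062 - 1*26209/4 = 851062 - 26209/4 = 3378039/4 ≈ 8.4451e+5)
-u = -1*3378039/4 = -3378039/4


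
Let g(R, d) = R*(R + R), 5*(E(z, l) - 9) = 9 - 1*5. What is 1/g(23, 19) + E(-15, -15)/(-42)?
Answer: -1844/7935 ≈ -0.23239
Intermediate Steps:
E(z, l) = 49/5 (E(z, l) = 9 + (9 - 1*5)/5 = 9 + (9 - 5)/5 = 9 + (1/5)*4 = 9 + 4/5 = 49/5)
g(R, d) = 2*R**2 (g(R, d) = R*(2*R) = 2*R**2)
1/g(23, 19) + E(-15, -15)/(-42) = 1/(2*23**2) + (49/5)/(-42) = 1/(2*529) + (49/5)*(-1/42) = 1/1058 - 7/30 = -1844/7935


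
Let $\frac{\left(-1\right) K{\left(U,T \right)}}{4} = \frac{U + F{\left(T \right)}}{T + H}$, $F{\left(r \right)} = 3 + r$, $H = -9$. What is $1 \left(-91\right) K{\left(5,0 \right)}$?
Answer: $- \frac{2912}{9} \approx -323.56$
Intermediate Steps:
$K{\left(U,T \right)} = - \frac{4 \left(3 + T + U\right)}{-9 + T}$ ($K{\left(U,T \right)} = - 4 \frac{U + \left(3 + T\right)}{T - 9} = - 4 \frac{3 + T + U}{-9 + T} = - \frac{4 \left(3 + T + U\right)}{-9 + T}$)
$1 \left(-91\right) K{\left(5,0 \right)} = 1 \left(-91\right) \frac{4 \left(-3 - 0 - 5\right)}{-9 + 0} = - 91 \frac{4 \left(-3 + 0 - 5\right)}{-9} = - 91 \cdot 4 \left(- \frac{1}{9}\right) \left(-8\right) = \left(-91\right) \frac{32}{9} = - \frac{2912}{9}$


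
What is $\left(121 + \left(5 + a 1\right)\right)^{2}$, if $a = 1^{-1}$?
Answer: $16129$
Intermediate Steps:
$a = 1$
$\left(121 + \left(5 + a 1\right)\right)^{2} = \left(121 + \left(5 + 1 \cdot 1\right)\right)^{2} = \left(121 + \left(5 + 1\right)\right)^{2} = \left(121 + 6\right)^{2} = 127^{2} = 16129$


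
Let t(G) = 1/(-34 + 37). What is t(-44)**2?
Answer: 1/9 ≈ 0.11111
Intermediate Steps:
t(G) = 1/3
t(-44)**2 = (1/3)**2 = 1/9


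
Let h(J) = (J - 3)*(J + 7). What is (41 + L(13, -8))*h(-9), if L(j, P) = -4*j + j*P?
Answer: -2760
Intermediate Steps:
L(j, P) = -4*j + P*j
h(J) = (-3 + J)*(7 + J)
(41 + L(13, -8))*h(-9) = (41 + 13*(-4 - 8))*(-21 + (-9)**2 + 4*(-9)) = (41 + 13*(-12))*(-21 + 81 - 36) = (41 - 156)*24 = -115*24 = -2760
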